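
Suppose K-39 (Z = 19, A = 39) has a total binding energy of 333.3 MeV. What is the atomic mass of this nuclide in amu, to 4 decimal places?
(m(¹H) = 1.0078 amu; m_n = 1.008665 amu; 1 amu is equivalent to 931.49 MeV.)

38.9637 amu

Mass defect = 333.3 MeV / (931.49 MeV/amu) = 0.357814 amu
Constituent mass = 19(1.0078) + 20(1.008665) = 39.321500 amu
Atomic mass = 39.321500 − 0.357814 = 38.963686 amu ≈ 38.9637 amu (to 4 decimal places)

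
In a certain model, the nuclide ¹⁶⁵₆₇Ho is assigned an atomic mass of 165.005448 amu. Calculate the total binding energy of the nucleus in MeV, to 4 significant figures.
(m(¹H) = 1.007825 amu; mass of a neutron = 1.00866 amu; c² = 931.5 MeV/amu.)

1274 MeV

Z = 67, so N = A − Z = 165 − 67 = 98.
Mass of separated nucleons = 67(1.007825) + 98(1.00866) = 67.524275 + 98.84868 = 166.372955 amu
Δm = 166.372955 − 165.005448 = 1.367507 amu
Converting to energy: 1.367507 amu × 931.5 MeV/amu = 1273.83 MeV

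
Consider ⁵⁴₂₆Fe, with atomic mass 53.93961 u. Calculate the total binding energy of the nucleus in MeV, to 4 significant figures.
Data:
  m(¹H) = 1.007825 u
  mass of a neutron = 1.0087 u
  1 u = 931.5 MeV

472.7 MeV

Z = 26, so N = A − Z = 54 − 26 = 28.
Total constituent mass: 26 × 1.007825 + 28 × 1.0087 = 54.447050 u
The mass defect is 54.447050 − 53.93961 = 0.507440 u.
Binding energy = Δm·c² = 0.507440 × 931.5 MeV/u = 472.680 MeV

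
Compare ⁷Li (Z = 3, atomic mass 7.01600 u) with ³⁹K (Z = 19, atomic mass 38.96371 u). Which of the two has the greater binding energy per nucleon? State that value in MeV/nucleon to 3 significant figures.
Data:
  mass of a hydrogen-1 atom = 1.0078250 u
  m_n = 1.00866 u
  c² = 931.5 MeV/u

³⁹K; 8.55 MeV/nucleon

⁷Li: Σm = 3(1.0078250) + 4(1.00866) = 7.0581150 u; Δm = 0.0421150 u; E_B = 39.230 MeV; E_B/A = 5.604 MeV
³⁹K: Σm = 19(1.0078250) + 20(1.00866) = 39.3218750 u; Δm = 0.3581650 u; E_B = 333.63 MeV; E_B/A = 8.5546 MeV
³⁹K has the higher binding energy per nucleon, so it is the more tightly bound nucleus.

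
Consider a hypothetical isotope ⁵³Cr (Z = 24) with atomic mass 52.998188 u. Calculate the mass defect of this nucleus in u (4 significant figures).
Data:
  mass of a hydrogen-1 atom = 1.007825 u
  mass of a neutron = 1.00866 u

Total constituent mass: 24 × 1.007825 + 29 × 1.00866 = 53.438940 u
Δm = 53.438940 − 52.998188 = 0.440752 u

0.4408 u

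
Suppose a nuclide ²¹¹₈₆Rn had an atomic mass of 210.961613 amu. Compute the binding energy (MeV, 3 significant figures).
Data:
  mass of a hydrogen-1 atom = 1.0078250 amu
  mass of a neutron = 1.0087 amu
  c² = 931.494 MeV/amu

Mass of separated nucleons = 86(1.0078250) + 125(1.0087) = 86.6729500 + 126.0875 = 212.7604500 amu
Δm = 212.7604500 − 210.961613 = 1.7988370 amu
Converting to energy: 1.7988370 amu × 931.494 MeV/amu = 1675.61 MeV

1680 MeV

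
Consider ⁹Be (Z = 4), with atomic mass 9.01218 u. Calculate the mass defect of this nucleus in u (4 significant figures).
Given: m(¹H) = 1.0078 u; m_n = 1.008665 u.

0.06235 u

Σm = 4·m(¹H) + 5·m_n = 4.0312 + 5.043325 = 9.074525 u
Mass defect Δm = 9.074525 − 9.01218 = 0.062345 u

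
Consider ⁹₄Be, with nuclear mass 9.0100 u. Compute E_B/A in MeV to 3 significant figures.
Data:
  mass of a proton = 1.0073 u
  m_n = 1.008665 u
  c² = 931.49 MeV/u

6.47 MeV/nucleon

Z = 4, so N = A − Z = 9 − 4 = 5.
Mass of separated nucleons = 4(1.0073) + 5(1.008665) = 4.0292 + 5.043325 = 9.072525 u
The mass defect is 9.072525 − 9.0100 = 0.062525 u.
Binding energy = Δm·c² = 0.062525 × 931.49 MeV/u = 58.2414 MeV
Dividing by A = 9 gives 6.471 MeV per nucleon.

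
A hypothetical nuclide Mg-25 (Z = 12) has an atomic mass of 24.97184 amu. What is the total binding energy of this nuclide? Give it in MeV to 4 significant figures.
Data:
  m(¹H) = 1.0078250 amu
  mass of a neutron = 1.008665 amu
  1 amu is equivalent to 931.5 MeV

218.6 MeV

Z = 12, so N = A − Z = 25 − 12 = 13.
Total constituent mass: 12 × 1.0078250 + 13 × 1.008665 = 25.2065450 amu
Mass defect Δm = 25.2065450 − 24.97184 = 0.2347050 amu
Converting to energy: 0.2347050 amu × 931.5 MeV/amu = 218.628 MeV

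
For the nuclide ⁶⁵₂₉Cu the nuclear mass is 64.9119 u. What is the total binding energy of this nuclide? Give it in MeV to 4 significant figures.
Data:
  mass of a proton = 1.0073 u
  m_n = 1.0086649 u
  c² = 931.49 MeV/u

With 29 protons and 36 neutrons (A = 65):
Mass of separated nucleons = 29(1.0073) + 36(1.0086649) = 29.2117 + 36.3119364 = 65.5236364 u
The mass defect is 65.5236364 − 64.9119 = 0.6117364 u.
Binding energy = Δm·c² = 0.6117364 × 931.49 MeV/u = 569.826 MeV

569.8 MeV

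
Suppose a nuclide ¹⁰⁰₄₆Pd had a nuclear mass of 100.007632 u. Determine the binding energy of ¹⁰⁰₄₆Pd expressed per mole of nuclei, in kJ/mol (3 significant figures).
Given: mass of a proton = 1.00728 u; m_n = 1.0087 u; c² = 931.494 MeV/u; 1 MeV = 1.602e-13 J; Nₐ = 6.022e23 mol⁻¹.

Z = 46, so N = A − Z = 100 − 46 = 54.
Σm = 46·m_p + 54·m_n = 46.33488 + 54.4698 = 100.80468 u
Δm = 100.80468 − 100.007632 = 0.797048 u
Binding energy = Δm·c² = 0.797048 × 931.494 MeV/u = 742.445 MeV
Per nucleus in joules: 742.445 MeV × 1.602e-13 J/MeV = 1.1894e-10 J
Per mole: 1.1894e-10 J × 6.022e23 mol⁻¹ = 7.1626e+13 J/mol

7.16e+10 kJ/mol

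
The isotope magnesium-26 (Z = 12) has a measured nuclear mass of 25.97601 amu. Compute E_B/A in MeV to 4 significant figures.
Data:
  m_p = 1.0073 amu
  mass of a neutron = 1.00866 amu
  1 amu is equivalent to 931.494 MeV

8.342 MeV/nucleon

Σm = 12·m_p + 14·m_n = 12.0876 + 14.12124 = 26.20884 amu
Δm = 26.20884 − 25.97601 = 0.23283 amu
Converting to energy: 0.23283 amu × 931.494 MeV/amu = 216.880 MeV
BE/A = 216.880 MeV / 26 = 8.342 MeV/nucleon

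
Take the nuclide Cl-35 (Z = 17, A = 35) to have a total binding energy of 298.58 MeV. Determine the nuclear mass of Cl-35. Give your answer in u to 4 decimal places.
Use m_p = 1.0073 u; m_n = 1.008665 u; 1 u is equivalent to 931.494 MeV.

Mass defect = 298.58 MeV / (931.494 MeV/u) = 0.320539 u
Constituent mass = 17(1.0073) + 18(1.008665) = 35.280070 u
Nuclear mass = 35.280070 − 0.320539 = 34.959531 u ≈ 34.9595 u (to 4 decimal places)

34.9595 u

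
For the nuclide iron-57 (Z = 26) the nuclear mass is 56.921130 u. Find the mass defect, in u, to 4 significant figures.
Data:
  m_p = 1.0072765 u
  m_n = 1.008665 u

0.5367 u

Z = 26, so N = A − Z = 57 − 26 = 31.
Σm = 26·m_p + 31·m_n = 26.1891890 + 31.268615 = 57.4578040 u
Δm = 57.4578040 − 56.921130 = 0.5366740 u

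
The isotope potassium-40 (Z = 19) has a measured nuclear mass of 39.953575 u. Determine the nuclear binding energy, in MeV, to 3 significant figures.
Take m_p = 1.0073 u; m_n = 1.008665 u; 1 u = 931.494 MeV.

The nucleus contains 19 protons and 40 − 19 = 21 neutrons.
Σm = 19·m_p + 21·m_n = 19.1387 + 21.181965 = 40.320665 u
The mass defect is 40.320665 − 39.953575 = 0.367090 u.
E_B = 0.367090 × 931.494 = 341.942 MeV

342 MeV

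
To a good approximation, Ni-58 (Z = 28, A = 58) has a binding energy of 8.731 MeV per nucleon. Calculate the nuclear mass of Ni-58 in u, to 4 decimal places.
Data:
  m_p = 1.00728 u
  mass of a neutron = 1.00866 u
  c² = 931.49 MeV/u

Total binding energy = 58 × 8.731 = 506.398 MeV
Mass defect = 506.398 MeV / (931.49 MeV/u) = 0.543643 u
Constituent mass = 28(1.00728) + 30(1.00866) = 58.46364 u
Nuclear mass = 58.46364 − 0.543643 = 57.919997 u ≈ 57.9200 u (to 4 decimal places)

57.9200 u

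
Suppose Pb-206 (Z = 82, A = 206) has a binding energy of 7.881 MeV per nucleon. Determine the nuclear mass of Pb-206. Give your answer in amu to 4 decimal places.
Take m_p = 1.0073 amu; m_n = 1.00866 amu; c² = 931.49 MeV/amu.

Total binding energy = 206 × 7.881 = 1623.486 MeV
Mass defect = 1623.486 MeV / (931.49 MeV/amu) = 1.742891 amu
Constituent mass = 82(1.0073) + 124(1.00866) = 207.67244 amu
Nuclear mass = 207.67244 − 1.742891 = 205.929549 amu ≈ 205.9295 amu (to 4 decimal places)

205.9295 amu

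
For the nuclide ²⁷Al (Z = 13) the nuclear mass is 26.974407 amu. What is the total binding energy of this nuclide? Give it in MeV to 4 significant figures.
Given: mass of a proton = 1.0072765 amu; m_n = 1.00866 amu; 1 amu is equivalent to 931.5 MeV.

224.9 MeV

Total constituent mass: 13 × 1.0072765 + 14 × 1.00866 = 27.2158345 amu
Mass defect Δm = 27.2158345 − 26.974407 = 0.2414275 amu
E_B = 0.2414275 × 931.5 = 224.890 MeV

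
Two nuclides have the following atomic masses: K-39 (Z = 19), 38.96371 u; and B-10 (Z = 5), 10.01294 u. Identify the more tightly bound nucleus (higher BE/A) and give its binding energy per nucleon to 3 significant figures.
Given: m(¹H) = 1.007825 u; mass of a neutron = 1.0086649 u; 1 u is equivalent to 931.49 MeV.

K-39; 8.56 MeV/nucleon

K-39: Σm = 19(1.007825) + 20(1.0086649) = 39.3219730 u; Δm = 0.3582630 u; E_B = 333.72 MeV; E_B/A = 8.557 MeV
B-10: Σm = 5(1.007825) + 5(1.0086649) = 10.0824495 u; Δm = 0.0695095 u; E_B = 64.747 MeV; E_B/A = 6.4747 MeV
K-39 has the higher binding energy per nucleon, so it is the more tightly bound nucleus.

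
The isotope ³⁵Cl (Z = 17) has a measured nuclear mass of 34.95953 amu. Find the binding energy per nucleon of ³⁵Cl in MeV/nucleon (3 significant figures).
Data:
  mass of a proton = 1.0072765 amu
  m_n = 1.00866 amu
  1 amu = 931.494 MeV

With 17 protons and 18 neutrons (A = 35):
Total constituent mass: 17 × 1.0072765 + 18 × 1.00866 = 35.2795805 amu
The mass defect is 35.2795805 − 34.95953 = 0.3200505 amu.
Binding energy = Δm·c² = 0.3200505 × 931.494 MeV/amu = 298.125 MeV
BE/A = 298.125 MeV / 35 = 8.518 MeV/nucleon

8.52 MeV/nucleon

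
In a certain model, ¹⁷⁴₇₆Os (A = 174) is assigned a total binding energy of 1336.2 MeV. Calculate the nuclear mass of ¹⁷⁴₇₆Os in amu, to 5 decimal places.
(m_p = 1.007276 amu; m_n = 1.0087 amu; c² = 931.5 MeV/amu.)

173.97112 amu

Mass defect = 1336.2 MeV / (931.5 MeV/amu) = 1.4344605 amu
Constituent mass = 76(1.007276) + 98(1.0087) = 175.405576 amu
Nuclear mass = 175.405576 − 1.4344605 = 173.9711155 amu ≈ 173.97112 amu (to 5 decimal places)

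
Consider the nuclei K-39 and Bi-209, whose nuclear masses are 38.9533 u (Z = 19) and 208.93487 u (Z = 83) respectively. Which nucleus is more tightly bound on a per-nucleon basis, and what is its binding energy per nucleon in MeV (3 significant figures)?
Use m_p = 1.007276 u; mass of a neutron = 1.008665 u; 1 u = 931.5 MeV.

K-39: Σm = 19(1.007276) + 20(1.008665) = 39.311544 u; Δm = 0.358244 u; E_B = 333.704 MeV; E_B/A = 8.557 MeV
Bi-209: Σm = 83(1.007276) + 126(1.008665) = 210.695698 u; Δm = 1.760828 u; E_B = 1640.2 MeV; E_B/A = 7.848 MeV
K-39 has the higher binding energy per nucleon, so it is the more tightly bound nucleus.

K-39; 8.56 MeV/nucleon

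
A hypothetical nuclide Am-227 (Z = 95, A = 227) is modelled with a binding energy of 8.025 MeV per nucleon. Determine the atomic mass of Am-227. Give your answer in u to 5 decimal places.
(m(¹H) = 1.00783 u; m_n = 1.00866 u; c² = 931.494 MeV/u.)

226.93132 u

Total binding energy = 227 × 8.025 = 1821.675 MeV
Mass defect = 1821.675 MeV / (931.494 MeV/u) = 1.9556487 u
Constituent mass = 95(1.00783) + 132(1.00866) = 228.88697 u
Atomic mass = 228.88697 − 1.9556487 = 226.9313213 u ≈ 226.93132 u (to 5 decimal places)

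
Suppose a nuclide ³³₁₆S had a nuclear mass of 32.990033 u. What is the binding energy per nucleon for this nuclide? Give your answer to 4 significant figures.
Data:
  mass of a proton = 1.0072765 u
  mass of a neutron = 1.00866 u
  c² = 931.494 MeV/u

Total constituent mass: 16 × 1.0072765 + 17 × 1.00866 = 33.2636440 u
Δm = 33.2636440 − 32.990033 = 0.2736110 u
E_B = 0.2736110 × 931.494 = 254.867 MeV
BE/A = 254.867 MeV / 33 = 7.723 MeV/nucleon

7.723 MeV/nucleon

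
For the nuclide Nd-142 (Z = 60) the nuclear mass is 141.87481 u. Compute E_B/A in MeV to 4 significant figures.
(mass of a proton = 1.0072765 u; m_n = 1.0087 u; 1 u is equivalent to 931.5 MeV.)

Z = 60, so N = A − Z = 142 − 60 = 82.
Σm = 60·m_p + 82·m_n = 60.4365900 + 82.7134 = 143.1499900 u
Mass defect Δm = 143.1499900 − 141.87481 = 1.2751800 u
E_B = 1.2751800 × 931.5 = 1187.83 MeV
Per nucleon: 1187.83 / 142 = 8.365 MeV

8.365 MeV/nucleon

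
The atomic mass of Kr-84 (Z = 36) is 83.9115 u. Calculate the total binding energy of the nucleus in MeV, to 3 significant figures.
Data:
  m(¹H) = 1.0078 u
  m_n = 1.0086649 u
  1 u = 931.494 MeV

731 MeV

The nucleus contains 36 protons and 84 − 36 = 48 neutrons.
Σm = 36·m(¹H) + 48·m_n = 36.2808 + 48.4159152 = 84.6967152 u
Mass defect Δm = 84.6967152 − 83.9115 = 0.7852152 u
E_B = 0.7852152 × 931.494 = 731.423 MeV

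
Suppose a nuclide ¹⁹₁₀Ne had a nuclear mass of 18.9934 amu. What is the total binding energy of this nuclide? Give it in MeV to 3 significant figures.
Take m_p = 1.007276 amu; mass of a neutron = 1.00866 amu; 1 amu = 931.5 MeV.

147 MeV

Z = 10, so N = A − Z = 19 − 10 = 9.
Mass of separated nucleons = 10(1.007276) + 9(1.00866) = 10.072760 + 9.07794 = 19.150700 amu
The mass defect is 19.150700 − 18.9934 = 0.157300 amu.
Binding energy = Δm·c² = 0.157300 × 931.5 MeV/amu = 146.525 MeV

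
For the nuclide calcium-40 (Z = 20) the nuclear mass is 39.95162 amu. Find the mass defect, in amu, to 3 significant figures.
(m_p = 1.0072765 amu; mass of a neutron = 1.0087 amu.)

Z = 20, so N = A − Z = 40 − 20 = 20.
Mass of separated nucleons = 20(1.0072765) + 20(1.0087) = 20.1455300 + 20.1740 = 40.3195300 amu
Δm = 40.3195300 − 39.95162 = 0.3679100 amu

0.368 amu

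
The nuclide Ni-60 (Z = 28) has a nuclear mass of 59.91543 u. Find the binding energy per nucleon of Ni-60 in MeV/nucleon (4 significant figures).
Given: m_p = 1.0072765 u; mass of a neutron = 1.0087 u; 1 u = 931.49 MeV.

Total constituent mass: 28 × 1.0072765 + 32 × 1.0087 = 60.4821420 u
The mass defect is 60.4821420 − 59.91543 = 0.5667120 u.
Converting to energy: 0.5667120 u × 931.49 MeV/u = 527.887 MeV
Dividing by A = 60 gives 8.798 MeV per nucleon.

8.798 MeV/nucleon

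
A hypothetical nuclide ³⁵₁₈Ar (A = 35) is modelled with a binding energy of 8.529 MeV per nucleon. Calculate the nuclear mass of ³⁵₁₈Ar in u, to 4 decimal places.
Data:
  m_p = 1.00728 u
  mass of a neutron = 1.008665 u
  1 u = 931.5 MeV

Total binding energy = 35 × 8.529 = 298.515 MeV
Mass defect = 298.515 MeV / (931.5 MeV/u) = 0.320467 u
Constituent mass = 18(1.00728) + 17(1.008665) = 35.278345 u
Nuclear mass = 35.278345 − 0.320467 = 34.957878 u ≈ 34.9579 u (to 4 decimal places)

34.9579 u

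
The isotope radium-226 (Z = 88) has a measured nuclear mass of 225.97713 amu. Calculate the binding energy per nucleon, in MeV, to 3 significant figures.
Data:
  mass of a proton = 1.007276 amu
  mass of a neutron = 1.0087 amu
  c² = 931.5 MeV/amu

The nucleus contains 88 protons and 226 − 88 = 138 neutrons.
Total constituent mass: 88 × 1.007276 + 138 × 1.0087 = 227.840888 amu
The mass defect is 227.840888 − 225.97713 = 1.863758 amu.
E_B = 1.863758 × 931.5 = 1736.09 MeV
BE/A = 1736.09 MeV / 226 = 7.682 MeV/nucleon

7.68 MeV/nucleon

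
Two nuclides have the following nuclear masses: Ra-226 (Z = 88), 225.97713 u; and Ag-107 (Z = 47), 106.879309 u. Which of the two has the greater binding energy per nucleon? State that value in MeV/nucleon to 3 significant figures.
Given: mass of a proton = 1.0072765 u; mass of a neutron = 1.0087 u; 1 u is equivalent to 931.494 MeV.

Ra-226: Σm = 88(1.0072765) + 138(1.0087) = 227.8409320 u; Δm = 1.8638020 u; E_B = 1736.1 MeV; E_B/A = 7.682 MeV
Ag-107: Σm = 47(1.0072765) + 60(1.0087) = 107.8639955 u; Δm = 0.9846865 u; E_B = 917.23 MeV; E_B/A = 8.572 MeV
Ag-107 has the higher binding energy per nucleon, so it is the more tightly bound nucleus.

Ag-107; 8.57 MeV/nucleon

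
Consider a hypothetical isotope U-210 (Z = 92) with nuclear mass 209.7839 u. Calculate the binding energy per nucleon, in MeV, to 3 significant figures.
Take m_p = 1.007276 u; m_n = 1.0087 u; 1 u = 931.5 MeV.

8.48 MeV/nucleon

Total constituent mass: 92 × 1.007276 + 118 × 1.0087 = 211.695992 u
Δm = 211.695992 − 209.7839 = 1.912092 u
E_B = 1.912092 × 931.5 = 1781.11 MeV
Per nucleon: 1781.11 / 210 = 8.481 MeV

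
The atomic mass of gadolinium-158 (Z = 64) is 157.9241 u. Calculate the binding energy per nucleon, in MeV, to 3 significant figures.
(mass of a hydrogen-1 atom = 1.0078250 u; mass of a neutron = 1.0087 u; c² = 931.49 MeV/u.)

8.22 MeV/nucleon

Mass of separated nucleons = 64(1.0078250) + 94(1.0087) = 64.5008000 + 94.8178 = 159.3186000 u
Mass defect Δm = 159.3186000 − 157.9241 = 1.3945000 u
Converting to energy: 1.3945000 u × 931.49 MeV/u = 1298.96 MeV
Per nucleon: 1298.96 / 158 = 8.221 MeV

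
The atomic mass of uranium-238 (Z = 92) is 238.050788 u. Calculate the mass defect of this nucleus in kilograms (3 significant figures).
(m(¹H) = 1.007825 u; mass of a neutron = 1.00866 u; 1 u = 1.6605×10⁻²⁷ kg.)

With 92 protons and 146 neutrons (A = 238):
Total constituent mass: 92 × 1.007825 + 146 × 1.00866 = 239.984260 u
Mass defect Δm = 239.984260 − 238.050788 = 1.933472 u
In SI units: 1.933472 u × 1.6605×10⁻²⁷ kg/u = 3.2105e-27 kg

3.21e-27 kg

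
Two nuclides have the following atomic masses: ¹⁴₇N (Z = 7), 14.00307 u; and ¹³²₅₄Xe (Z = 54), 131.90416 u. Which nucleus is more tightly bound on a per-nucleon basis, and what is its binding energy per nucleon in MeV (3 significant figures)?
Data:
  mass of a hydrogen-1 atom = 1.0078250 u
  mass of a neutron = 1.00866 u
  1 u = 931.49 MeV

¹⁴₇N: Σm = 7(1.0078250) + 7(1.00866) = 14.1153950 u; Δm = 0.1123250 u; E_B = 104.63 MeV; E_B/A = 7.474 MeV
¹³²₅₄Xe: Σm = 54(1.0078250) + 78(1.00866) = 133.0980300 u; Δm = 1.1938700 u; E_B = 1112.08 MeV; E_B/A = 8.4248 MeV
¹³²₅₄Xe has the higher binding energy per nucleon, so it is the more tightly bound nucleus.

¹³²₅₄Xe; 8.42 MeV/nucleon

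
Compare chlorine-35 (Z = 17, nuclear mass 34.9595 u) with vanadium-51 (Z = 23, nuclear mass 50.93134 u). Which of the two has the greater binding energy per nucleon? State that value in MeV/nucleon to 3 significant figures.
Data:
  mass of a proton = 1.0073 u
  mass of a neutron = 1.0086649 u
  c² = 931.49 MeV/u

chlorine-35: Σm = 17(1.0073) + 18(1.0086649) = 35.2800682 u; Δm = 0.3205682 u; E_B = 298.61 MeV; E_B/A = 8.532 MeV
vanadium-51: Σm = 23(1.0073) + 28(1.0086649) = 51.4105172 u; Δm = 0.4791772 u; E_B = 446.35 MeV; E_B/A = 8.752 MeV
vanadium-51 has the higher binding energy per nucleon, so it is the more tightly bound nucleus.

vanadium-51; 8.75 MeV/nucleon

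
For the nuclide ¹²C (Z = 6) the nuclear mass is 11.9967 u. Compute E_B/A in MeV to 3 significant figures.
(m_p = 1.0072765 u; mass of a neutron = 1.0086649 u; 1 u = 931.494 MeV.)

Total constituent mass: 6 × 1.0072765 + 6 × 1.0086649 = 12.0956484 u
Δm = 12.0956484 − 11.9967 = 0.0989484 u
Binding energy = Δm·c² = 0.0989484 × 931.494 MeV/u = 92.1698 MeV
BE/A = 92.1698 MeV / 12 = 7.681 MeV/nucleon

7.68 MeV/nucleon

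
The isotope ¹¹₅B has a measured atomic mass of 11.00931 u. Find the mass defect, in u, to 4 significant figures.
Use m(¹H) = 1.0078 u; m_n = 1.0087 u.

The nucleus contains 5 protons and 11 − 5 = 6 neutrons.
Total constituent mass: 5 × 1.0078 + 6 × 1.0087 = 11.0912 u
Δm = 11.0912 − 11.00931 = 0.08189 u

0.08189 u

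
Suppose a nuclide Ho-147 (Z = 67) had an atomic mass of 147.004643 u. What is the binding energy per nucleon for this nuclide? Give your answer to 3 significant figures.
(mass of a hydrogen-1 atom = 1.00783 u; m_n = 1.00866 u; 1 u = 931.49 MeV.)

The nucleus contains 67 protons and 147 − 67 = 80 neutrons.
Σm = 67·m(¹H) + 80·m_n = 67.52461 + 80.69280 = 148.21741 u
The mass defect is 148.21741 − 147.004643 = 1.212767 u.
Converting to energy: 1.212767 u × 931.49 MeV/u = 1129.68 MeV
Per nucleon: 1129.68 / 147 = 7.6849 MeV

7.68 MeV/nucleon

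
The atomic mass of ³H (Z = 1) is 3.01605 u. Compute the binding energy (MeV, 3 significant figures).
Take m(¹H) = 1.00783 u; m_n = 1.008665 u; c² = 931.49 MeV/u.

8.49 MeV

With 1 protons and 2 neutrons (A = 3):
Mass of separated nucleons = 1(1.00783) + 2(1.008665) = 1.00783 + 2.017330 = 3.025160 u
Δm = 3.025160 − 3.01605 = 0.009110 u
E_B = 0.009110 × 931.49 = 8.48587 MeV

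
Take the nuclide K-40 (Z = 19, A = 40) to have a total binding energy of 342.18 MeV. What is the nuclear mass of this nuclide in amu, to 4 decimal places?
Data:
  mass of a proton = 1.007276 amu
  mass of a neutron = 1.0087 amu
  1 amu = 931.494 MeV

Mass defect = 342.18 MeV / (931.494 MeV/amu) = 0.367345 amu
Constituent mass = 19(1.007276) + 21(1.0087) = 40.320944 amu
Nuclear mass = 40.320944 − 0.367345 = 39.953599 amu ≈ 39.9536 amu (to 4 decimal places)

39.9536 amu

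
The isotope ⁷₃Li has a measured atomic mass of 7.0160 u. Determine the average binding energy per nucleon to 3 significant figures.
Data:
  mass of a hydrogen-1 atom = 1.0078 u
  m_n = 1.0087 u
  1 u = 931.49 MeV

The nucleus contains 3 protons and 7 − 3 = 4 neutrons.
Σm = 3·m(¹H) + 4·m_n = 3.0234 + 4.0348 = 7.0582 u
The mass defect is 7.0582 − 7.0160 = 0.0422 u.
E_B = 0.0422 × 931.49 = 39.3089 MeV
Dividing by A = 7 gives 5.616 MeV per nucleon.

5.62 MeV/nucleon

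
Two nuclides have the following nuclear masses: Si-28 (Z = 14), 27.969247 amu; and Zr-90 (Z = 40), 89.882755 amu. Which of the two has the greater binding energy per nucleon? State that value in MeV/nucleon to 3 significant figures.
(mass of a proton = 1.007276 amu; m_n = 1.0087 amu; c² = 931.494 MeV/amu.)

Si-28: Σm = 14(1.007276) + 14(1.0087) = 28.223664 amu; Δm = 0.254417 amu; E_B = 236.99 MeV; E_B/A = 8.464 MeV
Zr-90: Σm = 40(1.007276) + 50(1.0087) = 90.726040 amu; Δm = 0.843285 amu; E_B = 785.51 MeV; E_B/A = 8.728 MeV
Zr-90 has the higher binding energy per nucleon, so it is the more tightly bound nucleus.

Zr-90; 8.73 MeV/nucleon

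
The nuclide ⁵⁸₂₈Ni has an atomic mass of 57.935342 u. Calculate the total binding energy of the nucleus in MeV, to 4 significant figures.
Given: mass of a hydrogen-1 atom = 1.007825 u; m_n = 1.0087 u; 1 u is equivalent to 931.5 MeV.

507.4 MeV

The nucleus contains 28 protons and 58 − 28 = 30 neutrons.
Σm = 28·m(¹H) + 30·m_n = 28.219100 + 30.2610 = 58.480100 u
The mass defect is 58.480100 − 57.935342 = 0.544758 u.
Binding energy = Δm·c² = 0.544758 × 931.5 MeV/u = 507.442 MeV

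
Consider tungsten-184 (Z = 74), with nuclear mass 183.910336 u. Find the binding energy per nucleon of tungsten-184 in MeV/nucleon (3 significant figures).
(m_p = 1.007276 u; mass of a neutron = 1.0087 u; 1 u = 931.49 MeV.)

8.02 MeV/nucleon

With 74 protons and 110 neutrons (A = 184):
Mass of separated nucleons = 74(1.007276) + 110(1.0087) = 74.538424 + 110.9570 = 185.495424 u
Mass defect Δm = 185.495424 − 183.910336 = 1.585088 u
E_B = 1.585088 × 931.49 = 1476.49 MeV
Dividing by A = 184 gives 8.024 MeV per nucleon.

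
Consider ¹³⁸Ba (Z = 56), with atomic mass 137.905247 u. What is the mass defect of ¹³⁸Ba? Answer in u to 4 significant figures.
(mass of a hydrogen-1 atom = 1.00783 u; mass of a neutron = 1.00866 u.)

1.243 u

With 56 protons and 82 neutrons (A = 138):
Total constituent mass: 56 × 1.00783 + 82 × 1.00866 = 139.14860 u
Mass defect Δm = 139.14860 − 137.905247 = 1.243353 u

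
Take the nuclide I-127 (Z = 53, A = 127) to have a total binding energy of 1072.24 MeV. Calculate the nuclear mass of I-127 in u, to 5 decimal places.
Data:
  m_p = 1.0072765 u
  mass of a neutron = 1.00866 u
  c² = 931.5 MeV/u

126.87540 u

Mass defect = 1072.24 MeV / (931.5 MeV/u) = 1.1510896 u
Constituent mass = 53(1.0072765) + 74(1.00866) = 128.0264945 u
Nuclear mass = 128.0264945 − 1.1510896 = 126.8754049 u ≈ 126.87540 u (to 5 decimal places)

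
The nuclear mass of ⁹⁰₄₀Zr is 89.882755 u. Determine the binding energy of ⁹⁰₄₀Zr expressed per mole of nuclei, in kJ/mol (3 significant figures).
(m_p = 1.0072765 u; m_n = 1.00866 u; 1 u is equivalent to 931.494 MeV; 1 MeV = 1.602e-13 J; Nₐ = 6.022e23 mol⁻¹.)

Z = 40, so N = A − Z = 90 − 40 = 50.
Total constituent mass: 40 × 1.0072765 + 50 × 1.00866 = 90.7240600 u
Δm = 90.7240600 − 89.882755 = 0.8413050 u
Converting to energy: 0.8413050 u × 931.494 MeV/u = 783.671 MeV
Per nucleus in joules: 783.671 MeV × 1.602e-13 J/MeV = 1.2554e-10 J
Per mole: 1.2554e-10 J × 6.022e23 mol⁻¹ = 7.5600e+13 J/mol

7.56e+10 kJ/mol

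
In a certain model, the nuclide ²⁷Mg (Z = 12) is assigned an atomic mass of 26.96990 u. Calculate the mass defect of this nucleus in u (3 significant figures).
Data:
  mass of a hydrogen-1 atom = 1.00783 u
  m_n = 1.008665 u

0.254 u

Z = 12, so N = A − Z = 27 − 12 = 15.
Mass of separated nucleons = 12(1.00783) + 15(1.008665) = 12.09396 + 15.129975 = 27.223935 u
The mass defect is 27.223935 − 26.96990 = 0.254035 u.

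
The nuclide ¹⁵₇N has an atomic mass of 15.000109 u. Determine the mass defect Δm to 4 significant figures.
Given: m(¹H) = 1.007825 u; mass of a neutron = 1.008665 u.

Z = 7, so N = A − Z = 15 − 7 = 8.
Mass of separated nucleons = 7(1.007825) + 8(1.008665) = 7.054775 + 8.069320 = 15.124095 u
The mass defect is 15.124095 − 15.000109 = 0.123986 u.

0.1240 u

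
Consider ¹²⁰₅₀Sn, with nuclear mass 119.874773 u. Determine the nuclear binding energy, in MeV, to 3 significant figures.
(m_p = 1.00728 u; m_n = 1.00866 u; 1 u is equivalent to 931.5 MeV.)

1020 MeV

Z = 50, so N = A − Z = 120 − 50 = 70.
Total constituent mass: 50 × 1.00728 + 70 × 1.00866 = 120.97020 u
Δm = 120.97020 − 119.874773 = 1.095427 u
E_B = 1.095427 × 931.5 = 1020.39 MeV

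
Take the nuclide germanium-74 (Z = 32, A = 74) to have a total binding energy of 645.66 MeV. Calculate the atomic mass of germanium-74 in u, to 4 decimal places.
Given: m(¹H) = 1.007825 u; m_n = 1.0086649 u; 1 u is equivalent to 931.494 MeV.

73.9212 u

Mass defect = 645.66 MeV / (931.494 MeV/u) = 0.693145 u
Constituent mass = 32(1.007825) + 42(1.0086649) = 74.6143258 u
Atomic mass = 74.6143258 − 0.693145 = 73.9211808 u ≈ 73.9212 u (to 4 decimal places)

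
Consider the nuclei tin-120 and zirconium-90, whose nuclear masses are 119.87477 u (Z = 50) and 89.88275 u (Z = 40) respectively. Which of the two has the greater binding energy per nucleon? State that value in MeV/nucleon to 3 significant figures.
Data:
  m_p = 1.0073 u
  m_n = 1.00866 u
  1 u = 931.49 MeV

tin-120: Σm = 50(1.0073) + 70(1.00866) = 120.97120 u; Δm = 1.09643 u; E_B = 1021.3 MeV; E_B/A = 8.511 MeV
zirconium-90: Σm = 40(1.0073) + 50(1.00866) = 90.72500 u; Δm = 0.84225 u; E_B = 784.55 MeV; E_B/A = 8.717 MeV
zirconium-90 has the higher binding energy per nucleon, so it is the more tightly bound nucleus.

zirconium-90; 8.72 MeV/nucleon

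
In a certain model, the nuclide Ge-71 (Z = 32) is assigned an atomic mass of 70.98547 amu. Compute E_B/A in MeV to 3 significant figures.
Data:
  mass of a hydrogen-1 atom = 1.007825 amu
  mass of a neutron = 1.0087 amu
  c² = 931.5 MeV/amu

7.93 MeV/nucleon

Mass of separated nucleons = 32(1.007825) + 39(1.0087) = 32.250400 + 39.3393 = 71.589700 amu
The mass defect is 71.589700 − 70.98547 = 0.604230 amu.
E_B = 0.604230 × 931.5 = 562.840 MeV
BE/A = 562.840 MeV / 71 = 7.927 MeV/nucleon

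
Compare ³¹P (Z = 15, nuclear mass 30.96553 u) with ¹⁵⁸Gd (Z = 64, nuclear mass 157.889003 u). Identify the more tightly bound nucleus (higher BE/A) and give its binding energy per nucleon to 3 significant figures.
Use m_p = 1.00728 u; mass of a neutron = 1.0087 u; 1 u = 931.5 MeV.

³¹P; 8.50 MeV/nucleon

³¹P: Σm = 15(1.00728) + 16(1.0087) = 31.24840 u; Δm = 0.28287 u; E_B = 263.49 MeV; E_B/A = 8.500 MeV
¹⁵⁸Gd: Σm = 64(1.00728) + 94(1.0087) = 159.28372 u; Δm = 1.394717 u; E_B = 1299.2 MeV; E_B/A = 8.223 MeV
³¹P has the higher binding energy per nucleon, so it is the more tightly bound nucleus.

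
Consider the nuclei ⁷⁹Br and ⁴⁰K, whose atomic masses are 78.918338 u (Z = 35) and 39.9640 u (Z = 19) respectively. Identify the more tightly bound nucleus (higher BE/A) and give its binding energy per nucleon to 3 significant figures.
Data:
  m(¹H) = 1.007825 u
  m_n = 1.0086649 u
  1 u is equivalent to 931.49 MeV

⁷⁹Br: Σm = 35(1.007825) + 44(1.0086649) = 79.6551306 u; Δm = 0.7367926 u; E_B = 686.315 MeV; E_B/A = 8.688 MeV
⁴⁰K: Σm = 19(1.007825) + 21(1.0086649) = 40.3306379 u; Δm = 0.3666379 u; E_B = 341.52 MeV; E_B/A = 8.538 MeV
⁷⁹Br has the higher binding energy per nucleon, so it is the more tightly bound nucleus.

⁷⁹Br; 8.69 MeV/nucleon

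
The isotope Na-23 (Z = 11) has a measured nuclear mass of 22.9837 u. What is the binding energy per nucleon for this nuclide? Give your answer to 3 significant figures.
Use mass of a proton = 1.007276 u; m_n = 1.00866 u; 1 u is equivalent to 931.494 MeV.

With 11 protons and 12 neutrons (A = 23):
Σm = 11·m_p + 12·m_n = 11.080036 + 12.10392 = 23.183956 u
Mass defect Δm = 23.183956 − 22.9837 = 0.200256 u
Converting to energy: 0.200256 u × 931.494 MeV/u = 186.537 MeV
BE/A = 186.537 MeV / 23 = 8.110 MeV/nucleon

8.11 MeV/nucleon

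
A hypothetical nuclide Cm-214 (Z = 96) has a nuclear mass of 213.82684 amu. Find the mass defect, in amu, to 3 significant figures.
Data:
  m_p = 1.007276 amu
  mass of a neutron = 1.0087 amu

Mass of separated nucleons = 96(1.007276) + 118(1.0087) = 96.698496 + 119.0266 = 215.725096 amu
Mass defect Δm = 215.725096 − 213.82684 = 1.898256 amu

1.90 amu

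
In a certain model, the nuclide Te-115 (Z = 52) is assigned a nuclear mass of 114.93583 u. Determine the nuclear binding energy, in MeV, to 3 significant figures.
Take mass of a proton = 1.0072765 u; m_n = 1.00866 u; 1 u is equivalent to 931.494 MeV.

Σm = 52·m_p + 63·m_n = 52.3783780 + 63.54558 = 115.9239580 u
Mass defect Δm = 115.9239580 − 114.93583 = 0.9881280 u
Converting to energy: 0.9881280 u × 931.494 MeV/u = 920.435 MeV

920 MeV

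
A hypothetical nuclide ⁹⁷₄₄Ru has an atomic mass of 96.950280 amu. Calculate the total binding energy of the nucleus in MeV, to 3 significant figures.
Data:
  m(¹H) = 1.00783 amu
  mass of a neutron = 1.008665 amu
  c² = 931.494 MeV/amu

795 MeV

Mass of separated nucleons = 44(1.00783) + 53(1.008665) = 44.34452 + 53.459245 = 97.803765 amu
Mass defect Δm = 97.803765 − 96.950280 = 0.853485 amu
Converting to energy: 0.853485 amu × 931.494 MeV/amu = 795.016 MeV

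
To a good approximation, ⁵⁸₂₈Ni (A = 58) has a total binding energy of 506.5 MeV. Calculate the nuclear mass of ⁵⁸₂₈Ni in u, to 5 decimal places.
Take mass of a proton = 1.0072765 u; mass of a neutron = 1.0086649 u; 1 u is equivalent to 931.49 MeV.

57.91994 u

Mass defect = 506.5 MeV / (931.49 MeV/u) = 0.5437525 u
Constituent mass = 28(1.0072765) + 30(1.0086649) = 58.4636890 u
Nuclear mass = 58.4636890 − 0.5437525 = 57.9199365 u ≈ 57.91994 u (to 5 decimal places)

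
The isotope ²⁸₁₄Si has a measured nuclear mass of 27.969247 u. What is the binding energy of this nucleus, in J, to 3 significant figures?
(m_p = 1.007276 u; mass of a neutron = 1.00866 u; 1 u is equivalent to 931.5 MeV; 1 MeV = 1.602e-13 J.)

3.79e-11 J

With 14 protons and 14 neutrons (A = 28):
Total constituent mass: 14 × 1.007276 + 14 × 1.00866 = 28.223104 u
Mass defect Δm = 28.223104 − 27.969247 = 0.253857 u
Converting to energy: 0.253857 u × 931.5 MeV/u = 236.468 MeV
In joules: 236.468 MeV × 1.602e-13 J/MeV = 3.7882e-11 J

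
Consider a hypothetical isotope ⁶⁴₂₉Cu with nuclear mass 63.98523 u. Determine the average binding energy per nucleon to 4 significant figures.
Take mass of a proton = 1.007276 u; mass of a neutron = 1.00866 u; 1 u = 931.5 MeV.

7.698 MeV/nucleon

The nucleus contains 29 protons and 64 − 29 = 35 neutrons.
Σm = 29·m_p + 35·m_n = 29.211004 + 35.30310 = 64.514104 u
The mass defect is 64.514104 − 63.98523 = 0.528874 u.
Converting to energy: 0.528874 u × 931.5 MeV/u = 492.646 MeV
BE/A = 492.646 MeV / 64 = 7.698 MeV/nucleon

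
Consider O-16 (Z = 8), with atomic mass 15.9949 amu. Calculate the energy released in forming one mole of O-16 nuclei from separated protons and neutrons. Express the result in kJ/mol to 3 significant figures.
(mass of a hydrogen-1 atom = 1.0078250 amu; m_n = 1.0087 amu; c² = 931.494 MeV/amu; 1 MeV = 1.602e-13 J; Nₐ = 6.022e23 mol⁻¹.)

Total constituent mass: 8 × 1.0078250 + 8 × 1.0087 = 16.1322000 amu
The mass defect is 16.1322000 − 15.9949 = 0.1373000 amu.
Binding energy = Δm·c² = 0.1373000 × 931.494 MeV/amu = 127.894 MeV
Per nucleus in joules: 127.894 MeV × 1.602e-13 J/MeV = 2.0489e-11 J
Per mole: 2.0489e-11 J × 6.022e23 mol⁻¹ = 1.2338e+13 J/mol

1.23e+10 kJ/mol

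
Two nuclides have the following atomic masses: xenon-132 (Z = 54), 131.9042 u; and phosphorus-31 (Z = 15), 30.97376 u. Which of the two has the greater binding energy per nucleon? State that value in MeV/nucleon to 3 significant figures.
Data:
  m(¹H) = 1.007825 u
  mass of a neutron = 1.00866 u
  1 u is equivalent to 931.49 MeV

xenon-132: Σm = 54(1.007825) + 78(1.00866) = 133.098030 u; Δm = 1.193830 u; E_B = 1112.041 MeV; E_B/A = 8.4246 MeV
phosphorus-31: Σm = 15(1.007825) + 16(1.00866) = 31.255935 u; Δm = 0.282175 u; E_B = 262.84 MeV; E_B/A = 8.479 MeV
phosphorus-31 has the higher binding energy per nucleon, so it is the more tightly bound nucleus.

phosphorus-31; 8.48 MeV/nucleon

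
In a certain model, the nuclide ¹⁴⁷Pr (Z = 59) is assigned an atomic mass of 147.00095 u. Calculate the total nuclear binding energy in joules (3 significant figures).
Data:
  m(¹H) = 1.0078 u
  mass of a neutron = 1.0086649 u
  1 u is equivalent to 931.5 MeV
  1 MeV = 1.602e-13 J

Mass of separated nucleons = 59(1.0078) + 88(1.0086649) = 59.4602 + 88.7625112 = 148.2227112 u
Δm = 148.2227112 − 147.00095 = 1.2217612 u
Converting to energy: 1.2217612 u × 931.5 MeV/u = 1138.07 MeV
In joules: 1138.07 MeV × 1.602e-13 J/MeV = 1.8232e-10 J

1.82e-10 J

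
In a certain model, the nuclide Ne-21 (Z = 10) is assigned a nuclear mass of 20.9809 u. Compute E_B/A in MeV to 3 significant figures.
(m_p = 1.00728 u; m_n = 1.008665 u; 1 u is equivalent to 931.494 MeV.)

8.30 MeV/nucleon

Mass of separated nucleons = 10(1.00728) + 11(1.008665) = 10.07280 + 11.095315 = 21.168115 u
The mass defect is 21.168115 − 20.9809 = 0.187215 u.
Binding energy = Δm·c² = 0.187215 × 931.494 MeV/u = 174.390 MeV
BE/A = 174.390 MeV / 21 = 8.304 MeV/nucleon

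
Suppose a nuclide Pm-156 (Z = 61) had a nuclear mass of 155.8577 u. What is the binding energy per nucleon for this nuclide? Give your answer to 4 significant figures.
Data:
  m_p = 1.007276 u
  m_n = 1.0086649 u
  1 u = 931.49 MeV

Z = 61, so N = A − Z = 156 − 61 = 95.
Total constituent mass: 61 × 1.007276 + 95 × 1.0086649 = 157.2670015 u
The mass defect is 157.2670015 − 155.8577 = 1.4093015 u.
E_B = 1.4093015 × 931.49 = 1312.75 MeV
BE/A = 1312.75 MeV / 156 = 8.415 MeV/nucleon

8.415 MeV/nucleon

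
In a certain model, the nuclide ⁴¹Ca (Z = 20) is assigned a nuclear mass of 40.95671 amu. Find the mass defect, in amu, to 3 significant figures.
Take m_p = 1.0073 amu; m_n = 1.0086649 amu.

Z = 20, so N = A − Z = 41 − 20 = 21.
Mass of separated nucleons = 20(1.0073) + 21(1.0086649) = 20.1460 + 21.1819629 = 41.3279629 amu
Δm = 41.3279629 − 40.95671 = 0.3712529 amu

0.371 amu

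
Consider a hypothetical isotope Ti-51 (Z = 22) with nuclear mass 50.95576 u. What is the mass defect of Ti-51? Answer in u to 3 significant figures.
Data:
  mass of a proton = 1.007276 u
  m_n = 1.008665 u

0.456 u

Z = 22, so N = A − Z = 51 − 22 = 29.
Mass of separated nucleons = 22(1.007276) + 29(1.008665) = 22.160072 + 29.251285 = 51.411357 u
Δm = 51.411357 − 50.95576 = 0.455597 u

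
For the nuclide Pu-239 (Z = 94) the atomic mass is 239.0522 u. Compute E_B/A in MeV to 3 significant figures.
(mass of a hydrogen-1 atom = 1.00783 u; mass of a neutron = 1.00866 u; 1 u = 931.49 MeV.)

Mass of separated nucleons = 94(1.00783) + 145(1.00866) = 94.73602 + 146.25570 = 240.99172 u
Δm = 240.99172 − 239.0522 = 1.93952 u
Binding energy = Δm·c² = 1.93952 × 931.49 MeV/u = 1806.64 MeV
Dividing by A = 239 gives 7.559 MeV per nucleon.

7.56 MeV/nucleon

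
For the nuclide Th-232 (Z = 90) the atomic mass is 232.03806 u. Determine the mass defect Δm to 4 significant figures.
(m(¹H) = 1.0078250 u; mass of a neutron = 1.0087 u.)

1.902 u

Z = 90, so N = A − Z = 232 − 90 = 142.
Mass of separated nucleons = 90(1.0078250) + 142(1.0087) = 90.7042500 + 143.2354 = 233.9396500 u
The mass defect is 233.9396500 − 232.03806 = 1.9015900 u.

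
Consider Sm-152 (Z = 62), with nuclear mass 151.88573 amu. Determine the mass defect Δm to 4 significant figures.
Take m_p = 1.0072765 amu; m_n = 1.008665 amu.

1.345 amu

Z = 62, so N = A − Z = 152 − 62 = 90.
Total constituent mass: 62 × 1.0072765 + 90 × 1.008665 = 153.2309930 amu
Mass defect Δm = 153.2309930 − 151.88573 = 1.3452630 amu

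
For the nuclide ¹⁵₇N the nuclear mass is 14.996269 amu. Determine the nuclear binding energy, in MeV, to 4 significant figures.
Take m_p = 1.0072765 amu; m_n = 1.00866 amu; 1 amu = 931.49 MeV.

The nucleus contains 7 protons and 15 − 7 = 8 neutrons.
Mass of separated nucleons = 7(1.0072765) + 8(1.00866) = 7.0509355 + 8.06928 = 15.1202155 amu
Mass defect Δm = 15.1202155 − 14.996269 = 0.1239465 amu
Binding energy = Δm·c² = 0.1239465 × 931.49 MeV/amu = 115.455 MeV

115.5 MeV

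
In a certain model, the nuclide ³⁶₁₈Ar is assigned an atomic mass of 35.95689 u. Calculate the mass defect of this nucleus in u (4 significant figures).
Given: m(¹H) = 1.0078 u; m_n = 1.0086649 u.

Σm = 18·m(¹H) + 18·m_n = 18.1404 + 18.1559682 = 36.2963682 u
Δm = 36.2963682 − 35.95689 = 0.3394782 u

0.3395 u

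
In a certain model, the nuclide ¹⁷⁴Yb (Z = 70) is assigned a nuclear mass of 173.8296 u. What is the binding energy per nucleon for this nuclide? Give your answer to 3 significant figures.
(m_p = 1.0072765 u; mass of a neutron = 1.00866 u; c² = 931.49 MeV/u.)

8.46 MeV/nucleon

Total constituent mass: 70 × 1.0072765 + 104 × 1.00866 = 175.4099950 u
Mass defect Δm = 175.4099950 − 173.8296 = 1.5803950 u
Converting to energy: 1.5803950 u × 931.49 MeV/u = 1472.12 MeV
Per nucleon: 1472.12 / 174 = 8.460 MeV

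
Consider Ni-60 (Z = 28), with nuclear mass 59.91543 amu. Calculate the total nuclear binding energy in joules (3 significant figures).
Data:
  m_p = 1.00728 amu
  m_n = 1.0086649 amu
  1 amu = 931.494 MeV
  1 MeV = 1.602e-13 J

8.44e-11 J

Z = 28, so N = A − Z = 60 − 28 = 32.
Mass of separated nucleons = 28(1.00728) + 32(1.0086649) = 28.20384 + 32.2772768 = 60.4811168 amu
The mass defect is 60.4811168 − 59.91543 = 0.5656868 amu.
E_B = 0.5656868 × 931.494 = 526.934 MeV
In joules: 526.934 MeV × 1.602e-13 J/MeV = 8.4415e-11 J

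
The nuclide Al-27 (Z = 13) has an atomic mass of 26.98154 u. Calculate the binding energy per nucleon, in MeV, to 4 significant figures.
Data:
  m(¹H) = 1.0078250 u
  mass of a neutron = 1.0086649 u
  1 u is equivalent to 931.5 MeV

8.332 MeV/nucleon

Z = 13, so N = A − Z = 27 − 13 = 14.
Total constituent mass: 13 × 1.0078250 + 14 × 1.0086649 = 27.2230336 u
Mass defect Δm = 27.2230336 − 26.98154 = 0.2414936 u
E_B = 0.2414936 × 931.5 = 224.951 MeV
Per nucleon: 224.951 / 27 = 8.332 MeV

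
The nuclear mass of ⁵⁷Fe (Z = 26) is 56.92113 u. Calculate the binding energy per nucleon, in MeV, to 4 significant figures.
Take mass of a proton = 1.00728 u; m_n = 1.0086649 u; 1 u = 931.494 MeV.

Mass of separated nucleons = 26(1.00728) + 31(1.0086649) = 26.18928 + 31.2686119 = 57.4578919 u
The mass defect is 57.4578919 − 56.92113 = 0.5367619 u.
Converting to energy: 0.5367619 u × 931.494 MeV/u = 499.990 MeV
Per nucleon: 499.990 / 57 = 8.772 MeV

8.772 MeV/nucleon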